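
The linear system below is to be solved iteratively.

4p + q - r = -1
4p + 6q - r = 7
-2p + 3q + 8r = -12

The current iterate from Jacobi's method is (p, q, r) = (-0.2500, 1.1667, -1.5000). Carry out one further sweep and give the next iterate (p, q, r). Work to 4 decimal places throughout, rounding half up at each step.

One sweep:
  p = (-1 - (1)·1.1667 - (-1)·-1.5000) / (4) = -0.9167
  q = (7 - (4)·-0.2500 - (-1)·-1.5000) / (6) = 1.0833
  r = (-12 - (-2)·-0.2500 - (3)·1.1667) / (8) = -2.0000

(-0.9167, 1.0833, -2.0000)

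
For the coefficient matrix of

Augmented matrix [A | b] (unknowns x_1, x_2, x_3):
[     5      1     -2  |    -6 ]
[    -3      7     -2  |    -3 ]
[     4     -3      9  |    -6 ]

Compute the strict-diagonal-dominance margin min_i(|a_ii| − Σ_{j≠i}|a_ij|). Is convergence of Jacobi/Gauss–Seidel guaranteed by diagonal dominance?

2

row 1: |5| − (1+2) = 2
row 2: |7| − (3+2) = 2
row 3: |9| − (4+3) = 2
minimum over rows = 2 → strictly diagonally dominant (convergence guaranteed)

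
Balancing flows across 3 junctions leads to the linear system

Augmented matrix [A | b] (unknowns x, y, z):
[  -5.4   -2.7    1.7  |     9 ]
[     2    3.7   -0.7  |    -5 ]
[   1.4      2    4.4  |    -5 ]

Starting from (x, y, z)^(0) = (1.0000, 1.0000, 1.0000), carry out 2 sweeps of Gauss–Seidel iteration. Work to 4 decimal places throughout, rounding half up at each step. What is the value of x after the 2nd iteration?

-1.7353

Iteration 1:
  x = (9 - (-2.7)·1.0000 - (1.7)·1.0000) / (-5.4) = -1.8519
  y = (-5 - (2)·-1.8519 - (-0.7)·1.0000) / (3.7) = -0.1611
  z = (-5 - (1.4)·-1.8519 - (2)·-0.1611) / (4.4) = -0.4739
Iteration 2:
  x = (9 - (-2.7)·-0.1611 - (1.7)·-0.4739) / (-5.4) = -1.7353
  y = (-5 - (2)·-1.7353 - (-0.7)·-0.4739) / (3.7) = -0.5030
  z = (-5 - (1.4)·-1.7353 - (2)·-0.5030) / (4.4) = -0.3556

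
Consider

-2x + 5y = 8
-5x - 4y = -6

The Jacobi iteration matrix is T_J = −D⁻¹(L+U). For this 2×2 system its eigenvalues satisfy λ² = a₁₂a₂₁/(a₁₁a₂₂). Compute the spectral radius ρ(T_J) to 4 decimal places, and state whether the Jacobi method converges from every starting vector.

a₁₂a₂₁/(a₁₁a₂₂) = (5)·(-5) / ((-2)·(-4)) = -3.125000
ρ = √|-3.125000| = √3.125000 = 1.7678
ρ > 1, so Jacobi diverges

1.7678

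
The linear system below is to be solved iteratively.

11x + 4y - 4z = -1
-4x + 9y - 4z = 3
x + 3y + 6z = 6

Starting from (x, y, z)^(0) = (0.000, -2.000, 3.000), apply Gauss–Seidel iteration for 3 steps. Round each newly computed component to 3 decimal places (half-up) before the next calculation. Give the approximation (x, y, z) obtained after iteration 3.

(0.565, 1.205, 0.303)

Iteration 1:
  x = (-1 - (4)·-2.000 - (-4)·3.000) / (11) = 1.727
  y = (3 - (-4)·1.727 - (-4)·3.000) / (9) = 2.434
  z = (6 - (1)·1.727 - (3)·2.434) / (6) = -0.505
Iteration 2:
  x = (-1 - (4)·2.434 - (-4)·-0.505) / (11) = -1.160
  y = (3 - (-4)·-1.160 - (-4)·-0.505) / (9) = -0.407
  z = (6 - (1)·-1.160 - (3)·-0.407) / (6) = 1.397
Iteration 3:
  x = (-1 - (4)·-0.407 - (-4)·1.397) / (11) = 0.565
  y = (3 - (-4)·0.565 - (-4)·1.397) / (9) = 1.205
  z = (6 - (1)·0.565 - (3)·1.205) / (6) = 0.303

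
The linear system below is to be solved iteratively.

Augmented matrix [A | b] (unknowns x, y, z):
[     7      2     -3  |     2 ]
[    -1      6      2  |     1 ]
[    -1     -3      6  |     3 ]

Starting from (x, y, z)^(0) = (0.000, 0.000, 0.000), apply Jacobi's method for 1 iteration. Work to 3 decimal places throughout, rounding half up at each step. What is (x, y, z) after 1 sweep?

Iteration 1:
  x = (2 - (2)·0.000 - (-3)·0.000) / (7) = 0.286
  y = (1 - (-1)·0.000 - (2)·0.000) / (6) = 0.167
  z = (3 - (-1)·0.000 - (-3)·0.000) / (6) = 0.500

(0.286, 0.167, 0.500)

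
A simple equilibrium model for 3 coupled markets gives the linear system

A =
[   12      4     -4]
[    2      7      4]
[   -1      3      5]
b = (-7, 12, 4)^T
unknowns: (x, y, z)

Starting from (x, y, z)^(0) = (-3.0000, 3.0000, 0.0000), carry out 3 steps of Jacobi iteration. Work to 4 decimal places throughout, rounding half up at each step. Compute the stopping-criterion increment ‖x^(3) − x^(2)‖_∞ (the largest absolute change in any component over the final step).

Iteration 1:
  x = (-7 - (4)·3.0000 - (-4)·0.0000) / (12) = -1.5833
  y = (12 - (2)·-3.0000 - (4)·0.0000) / (7) = 2.5714
  z = (4 - (-1)·-3.0000 - (3)·3.0000) / (5) = -1.6000
Iteration 2:
  x = (-7 - (4)·2.5714 - (-4)·-1.6000) / (12) = -1.9738
  y = (12 - (2)·-1.5833 - (4)·-1.6000) / (7) = 3.0809
  z = (4 - (-1)·-1.5833 - (3)·2.5714) / (5) = -1.0595
Iteration 3:
  x = (-7 - (4)·3.0809 - (-4)·-1.0595) / (12) = -1.9635
  y = (12 - (2)·-1.9738 - (4)·-1.0595) / (7) = 2.8837
  z = (4 - (-1)·-1.9738 - (3)·3.0809) / (5) = -1.4433
Change: (0.0103, -0.1972, -0.3838) → max |·| = 0.3838

0.3838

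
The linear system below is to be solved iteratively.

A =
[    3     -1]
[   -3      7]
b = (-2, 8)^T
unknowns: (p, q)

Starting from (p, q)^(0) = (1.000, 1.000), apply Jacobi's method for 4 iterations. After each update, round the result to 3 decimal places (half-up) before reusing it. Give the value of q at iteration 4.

1.000

Iteration 1:
  p = (-2 - (-1)·1.000) / (3) = -0.333
  q = (8 - (-3)·1.000) / (7) = 1.571
Iteration 2:
  p = (-2 - (-1)·1.571) / (3) = -0.143
  q = (8 - (-3)·-0.333) / (7) = 1.000
Iteration 3:
  p = (-2 - (-1)·1.000) / (3) = -0.333
  q = (8 - (-3)·-0.143) / (7) = 1.082
Iteration 4:
  p = (-2 - (-1)·1.082) / (3) = -0.306
  q = (8 - (-3)·-0.333) / (7) = 1.000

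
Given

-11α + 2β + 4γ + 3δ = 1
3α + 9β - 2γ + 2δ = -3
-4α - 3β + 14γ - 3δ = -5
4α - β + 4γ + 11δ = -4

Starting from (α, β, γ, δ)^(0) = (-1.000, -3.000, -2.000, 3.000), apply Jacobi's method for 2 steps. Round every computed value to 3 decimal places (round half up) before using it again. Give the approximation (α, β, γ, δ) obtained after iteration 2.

(-0.403, -0.396, -0.653, -0.033)

Iteration 1:
  α = (1 - (2)·-3.000 - (4)·-2.000 - (3)·3.000) / (-11) = -0.545
  β = (-3 - (3)·-1.000 - (-2)·-2.000 - (2)·3.000) / (9) = -1.111
  γ = (-5 - (-4)·-1.000 - (-3)·-3.000 - (-3)·3.000) / (14) = -0.643
  δ = (-4 - (4)·-1.000 - (-1)·-3.000 - (4)·-2.000) / (11) = 0.455
Iteration 2:
  α = (1 - (2)·-1.111 - (4)·-0.643 - (3)·0.455) / (-11) = -0.403
  β = (-3 - (3)·-0.545 - (-2)·-0.643 - (2)·0.455) / (9) = -0.396
  γ = (-5 - (-4)·-0.545 - (-3)·-1.111 - (-3)·0.455) / (14) = -0.653
  δ = (-4 - (4)·-0.545 - (-1)·-1.111 - (4)·-0.643) / (11) = -0.033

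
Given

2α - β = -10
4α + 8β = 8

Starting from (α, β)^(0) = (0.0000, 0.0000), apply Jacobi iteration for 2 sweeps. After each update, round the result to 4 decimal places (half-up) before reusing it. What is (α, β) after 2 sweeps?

Iteration 1:
  α = (-10 - (-1)·0.0000) / (2) = -5.0000
  β = (8 - (4)·0.0000) / (8) = 1.0000
Iteration 2:
  α = (-10 - (-1)·1.0000) / (2) = -4.5000
  β = (8 - (4)·-5.0000) / (8) = 3.5000

(-4.5000, 3.5000)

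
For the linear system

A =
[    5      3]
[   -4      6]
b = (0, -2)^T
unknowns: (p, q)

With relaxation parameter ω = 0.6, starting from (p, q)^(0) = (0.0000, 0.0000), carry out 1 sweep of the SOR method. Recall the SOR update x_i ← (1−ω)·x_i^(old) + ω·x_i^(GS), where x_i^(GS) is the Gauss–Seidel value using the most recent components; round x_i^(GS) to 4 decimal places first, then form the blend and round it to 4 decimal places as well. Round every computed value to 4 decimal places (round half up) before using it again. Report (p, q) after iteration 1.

Iteration 1:
  p: GS value = (0 - (3)·0.0000) / (5) = 0.0000;  p ← (1−ω)·0.0000 + ω·0.0000 = 0.0000
  q: GS value = (-2 - (-4)·0.0000) / (6) = -0.3333;  q ← (1−ω)·0.0000 + ω·-0.3333 = -0.2000

(0.0000, -0.2000)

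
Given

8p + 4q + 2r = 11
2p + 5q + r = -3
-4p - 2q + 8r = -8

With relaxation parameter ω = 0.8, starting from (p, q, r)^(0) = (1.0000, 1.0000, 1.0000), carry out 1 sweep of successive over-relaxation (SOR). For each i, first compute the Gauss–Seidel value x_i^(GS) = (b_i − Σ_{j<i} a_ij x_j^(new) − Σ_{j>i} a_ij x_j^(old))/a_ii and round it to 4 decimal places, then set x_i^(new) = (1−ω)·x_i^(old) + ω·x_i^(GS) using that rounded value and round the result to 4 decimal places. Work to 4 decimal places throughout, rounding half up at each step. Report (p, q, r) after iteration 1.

Iteration 1:
  p: GS value = (11 - (4)·1.0000 - (2)·1.0000) / (8) = 0.6250;  p ← (1−ω)·1.0000 + ω·0.6250 = 0.7000
  q: GS value = (-3 - (2)·0.7000 - (1)·1.0000) / (5) = -1.0800;  q ← (1−ω)·1.0000 + ω·-1.0800 = -0.6640
  r: GS value = (-8 - (-4)·0.7000 - (-2)·-0.6640) / (8) = -0.8160;  r ← (1−ω)·1.0000 + ω·-0.8160 = -0.4528

(0.7000, -0.6640, -0.4528)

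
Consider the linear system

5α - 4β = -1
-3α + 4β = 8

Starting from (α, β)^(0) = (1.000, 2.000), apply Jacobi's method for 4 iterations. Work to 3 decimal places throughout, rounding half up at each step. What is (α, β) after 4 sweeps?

(2.600, 3.680)

Iteration 1:
  α = (-1 - (-4)·2.000) / (5) = 1.400
  β = (8 - (-3)·1.000) / (4) = 2.750
Iteration 2:
  α = (-1 - (-4)·2.750) / (5) = 2.000
  β = (8 - (-3)·1.400) / (4) = 3.050
Iteration 3:
  α = (-1 - (-4)·3.050) / (5) = 2.240
  β = (8 - (-3)·2.000) / (4) = 3.500
Iteration 4:
  α = (-1 - (-4)·3.500) / (5) = 2.600
  β = (8 - (-3)·2.240) / (4) = 3.680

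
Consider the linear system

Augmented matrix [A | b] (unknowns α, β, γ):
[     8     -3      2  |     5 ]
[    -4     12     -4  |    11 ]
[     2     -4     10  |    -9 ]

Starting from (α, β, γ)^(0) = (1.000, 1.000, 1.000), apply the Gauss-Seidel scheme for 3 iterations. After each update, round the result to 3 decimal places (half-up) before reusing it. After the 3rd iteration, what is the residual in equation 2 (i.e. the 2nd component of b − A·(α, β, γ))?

-0.108

Iteration 1:
  α = (5 - (-3)·1.000 - (2)·1.000) / (8) = 0.750
  β = (11 - (-4)·0.750 - (-4)·1.000) / (12) = 1.500
  γ = (-9 - (2)·0.750 - (-4)·1.500) / (10) = -0.450
Iteration 2:
  α = (5 - (-3)·1.500 - (2)·-0.450) / (8) = 1.300
  β = (11 - (-4)·1.300 - (-4)·-0.450) / (12) = 1.200
  γ = (-9 - (2)·1.300 - (-4)·1.200) / (10) = -0.680
Iteration 3:
  α = (5 - (-3)·1.200 - (2)·-0.680) / (8) = 1.245
  β = (11 - (-4)·1.245 - (-4)·-0.680) / (12) = 1.105
  γ = (-9 - (2)·1.245 - (-4)·1.105) / (10) = -0.707
Residual b − A·x = (-0.231, -0.108, 0.000)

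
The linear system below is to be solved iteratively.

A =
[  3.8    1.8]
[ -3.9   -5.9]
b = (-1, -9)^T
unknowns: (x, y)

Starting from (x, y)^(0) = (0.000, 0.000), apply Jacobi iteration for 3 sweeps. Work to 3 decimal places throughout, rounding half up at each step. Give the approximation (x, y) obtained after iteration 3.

Iteration 1:
  x = (-1 - (1.8)·0.000) / (3.8) = -0.263
  y = (-9 - (-3.9)·0.000) / (-5.9) = 1.525
Iteration 2:
  x = (-1 - (1.8)·1.525) / (3.8) = -0.986
  y = (-9 - (-3.9)·-0.263) / (-5.9) = 1.699
Iteration 3:
  x = (-1 - (1.8)·1.699) / (3.8) = -1.068
  y = (-9 - (-3.9)·-0.986) / (-5.9) = 2.177

(-1.068, 2.177)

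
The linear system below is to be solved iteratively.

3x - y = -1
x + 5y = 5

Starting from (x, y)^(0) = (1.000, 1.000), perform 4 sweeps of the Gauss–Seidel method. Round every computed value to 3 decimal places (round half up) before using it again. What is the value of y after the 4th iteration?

Iteration 1:
  x = (-1 - (-1)·1.000) / (3) = 0.000
  y = (5 - (1)·0.000) / (5) = 1.000
Iteration 2:
  x = (-1 - (-1)·1.000) / (3) = 0.000
  y = (5 - (1)·0.000) / (5) = 1.000
Iteration 3:
  x = (-1 - (-1)·1.000) / (3) = 0.000
  y = (5 - (1)·0.000) / (5) = 1.000
Iteration 4:
  x = (-1 - (-1)·1.000) / (3) = 0.000
  y = (5 - (1)·0.000) / (5) = 1.000

1.000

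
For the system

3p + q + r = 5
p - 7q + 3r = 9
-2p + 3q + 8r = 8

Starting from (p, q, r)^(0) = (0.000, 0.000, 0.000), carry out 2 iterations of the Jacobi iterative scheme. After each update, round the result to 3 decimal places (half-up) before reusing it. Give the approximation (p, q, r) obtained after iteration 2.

(1.762, -0.619, 1.899)

Iteration 1:
  p = (5 - (1)·0.000 - (1)·0.000) / (3) = 1.667
  q = (9 - (1)·0.000 - (3)·0.000) / (-7) = -1.286
  r = (8 - (-2)·0.000 - (3)·0.000) / (8) = 1.000
Iteration 2:
  p = (5 - (1)·-1.286 - (1)·1.000) / (3) = 1.762
  q = (9 - (1)·1.667 - (3)·1.000) / (-7) = -0.619
  r = (8 - (-2)·1.667 - (3)·-1.286) / (8) = 1.899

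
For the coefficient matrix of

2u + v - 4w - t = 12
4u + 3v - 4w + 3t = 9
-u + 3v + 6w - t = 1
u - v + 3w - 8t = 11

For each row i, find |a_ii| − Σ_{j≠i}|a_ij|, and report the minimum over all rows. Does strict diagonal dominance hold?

row 1: |2| − (1+4+1) = -4
row 2: |3| − (4+4+3) = -8
row 3: |6| − (1+3+1) = 1
row 4: |-8| − (1+1+3) = 3
minimum over rows = -8 → not strictly diagonally dominant

-8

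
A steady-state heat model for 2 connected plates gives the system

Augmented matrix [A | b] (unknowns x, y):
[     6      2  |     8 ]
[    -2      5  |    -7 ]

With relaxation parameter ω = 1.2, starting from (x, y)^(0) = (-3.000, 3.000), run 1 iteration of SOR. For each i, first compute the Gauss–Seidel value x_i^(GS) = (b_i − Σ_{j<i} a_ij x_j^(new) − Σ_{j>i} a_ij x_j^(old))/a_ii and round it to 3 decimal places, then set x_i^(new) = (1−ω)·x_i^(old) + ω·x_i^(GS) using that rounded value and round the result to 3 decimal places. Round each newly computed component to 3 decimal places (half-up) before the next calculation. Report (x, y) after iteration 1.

(1.000, -1.800)

Iteration 1:
  x: GS value = (8 - (2)·3.000) / (6) = 0.333;  x ← (1−ω)·-3.000 + ω·0.333 = 1.000
  y: GS value = (-7 - (-2)·1.000) / (5) = -1.000;  y ← (1−ω)·3.000 + ω·-1.000 = -1.800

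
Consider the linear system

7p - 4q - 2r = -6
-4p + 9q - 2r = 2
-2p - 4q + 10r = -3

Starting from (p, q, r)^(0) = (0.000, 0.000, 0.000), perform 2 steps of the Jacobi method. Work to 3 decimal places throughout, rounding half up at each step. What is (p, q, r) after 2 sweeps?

(-0.816, -0.225, -0.383)

Iteration 1:
  p = (-6 - (-4)·0.000 - (-2)·0.000) / (7) = -0.857
  q = (2 - (-4)·0.000 - (-2)·0.000) / (9) = 0.222
  r = (-3 - (-2)·0.000 - (-4)·0.000) / (10) = -0.300
Iteration 2:
  p = (-6 - (-4)·0.222 - (-2)·-0.300) / (7) = -0.816
  q = (2 - (-4)·-0.857 - (-2)·-0.300) / (9) = -0.225
  r = (-3 - (-2)·-0.857 - (-4)·0.222) / (10) = -0.383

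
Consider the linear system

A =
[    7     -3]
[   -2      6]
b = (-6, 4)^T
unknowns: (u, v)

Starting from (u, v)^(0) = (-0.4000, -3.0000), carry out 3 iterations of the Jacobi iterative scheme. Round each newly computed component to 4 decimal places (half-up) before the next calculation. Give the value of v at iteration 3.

0.4571

Iteration 1:
  u = (-6 - (-3)·-3.0000) / (7) = -2.1429
  v = (4 - (-2)·-0.4000) / (6) = 0.5333
Iteration 2:
  u = (-6 - (-3)·0.5333) / (7) = -0.6286
  v = (4 - (-2)·-2.1429) / (6) = -0.0476
Iteration 3:
  u = (-6 - (-3)·-0.0476) / (7) = -0.8775
  v = (4 - (-2)·-0.6286) / (6) = 0.4571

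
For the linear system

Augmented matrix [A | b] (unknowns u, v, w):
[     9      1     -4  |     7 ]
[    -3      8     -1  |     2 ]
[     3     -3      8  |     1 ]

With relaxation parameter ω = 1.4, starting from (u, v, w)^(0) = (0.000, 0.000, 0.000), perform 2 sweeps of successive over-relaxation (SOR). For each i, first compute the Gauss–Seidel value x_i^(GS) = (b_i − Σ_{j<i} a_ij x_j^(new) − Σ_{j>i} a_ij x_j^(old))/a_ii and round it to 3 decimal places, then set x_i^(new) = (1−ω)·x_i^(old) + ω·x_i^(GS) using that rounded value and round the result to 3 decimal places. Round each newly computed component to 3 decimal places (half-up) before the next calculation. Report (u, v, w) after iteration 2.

(0.564, 0.292, -0.003)

Iteration 1:
  u: GS value = (7 - (1)·0.000 - (-4)·0.000) / (9) = 0.778;  u ← (1−ω)·0.000 + ω·0.778 = 1.089
  v: GS value = (2 - (-3)·1.089 - (-1)·0.000) / (8) = 0.658;  v ← (1−ω)·0.000 + ω·0.658 = 0.921
  w: GS value = (1 - (3)·1.089 - (-3)·0.921) / (8) = 0.062;  w ← (1−ω)·0.000 + ω·0.062 = 0.087
Iteration 2:
  u: GS value = (7 - (1)·0.921 - (-4)·0.087) / (9) = 0.714;  u ← (1−ω)·1.089 + ω·0.714 = 0.564
  v: GS value = (2 - (-3)·0.564 - (-1)·0.087) / (8) = 0.472;  v ← (1−ω)·0.921 + ω·0.472 = 0.292
  w: GS value = (1 - (3)·0.564 - (-3)·0.292) / (8) = 0.023;  w ← (1−ω)·0.087 + ω·0.023 = -0.003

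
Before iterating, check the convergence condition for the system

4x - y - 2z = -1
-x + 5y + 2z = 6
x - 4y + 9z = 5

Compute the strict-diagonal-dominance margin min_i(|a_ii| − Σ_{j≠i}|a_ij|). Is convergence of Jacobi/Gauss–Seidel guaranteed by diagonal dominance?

1

row 1: |4| − (1+2) = 1
row 2: |5| − (1+2) = 2
row 3: |9| − (1+4) = 4
minimum over rows = 1 → strictly diagonally dominant (convergence guaranteed)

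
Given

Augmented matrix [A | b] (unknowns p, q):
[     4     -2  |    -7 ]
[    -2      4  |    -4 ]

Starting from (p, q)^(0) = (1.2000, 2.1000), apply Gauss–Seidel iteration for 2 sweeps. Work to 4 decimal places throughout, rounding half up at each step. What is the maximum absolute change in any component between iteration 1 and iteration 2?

1.7250

Iteration 1:
  p = (-7 - (-2)·2.1000) / (4) = -0.7000
  q = (-4 - (-2)·-0.7000) / (4) = -1.3500
Iteration 2:
  p = (-7 - (-2)·-1.3500) / (4) = -2.4250
  q = (-4 - (-2)·-2.4250) / (4) = -2.2125
Change: (-1.7250, -0.8625) → max |·| = 1.7250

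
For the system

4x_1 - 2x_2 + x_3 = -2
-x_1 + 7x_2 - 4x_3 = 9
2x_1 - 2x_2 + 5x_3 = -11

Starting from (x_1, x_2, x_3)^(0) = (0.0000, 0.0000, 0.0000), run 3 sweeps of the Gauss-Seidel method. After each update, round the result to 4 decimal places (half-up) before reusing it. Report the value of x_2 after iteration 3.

Iteration 1:
  x_1 = (-2 - (-2)·0.0000 - (1)·0.0000) / (4) = -0.5000
  x_2 = (9 - (-1)·-0.5000 - (-4)·0.0000) / (7) = 1.2143
  x_3 = (-11 - (2)·-0.5000 - (-2)·1.2143) / (5) = -1.5143
Iteration 2:
  x_1 = (-2 - (-2)·1.2143 - (1)·-1.5143) / (4) = 0.4857
  x_2 = (9 - (-1)·0.4857 - (-4)·-1.5143) / (7) = 0.4898
  x_3 = (-11 - (2)·0.4857 - (-2)·0.4898) / (5) = -2.1984
Iteration 3:
  x_1 = (-2 - (-2)·0.4898 - (1)·-2.1984) / (4) = 0.2945
  x_2 = (9 - (-1)·0.2945 - (-4)·-2.1984) / (7) = 0.0716
  x_3 = (-11 - (2)·0.2945 - (-2)·0.0716) / (5) = -2.2892

0.0716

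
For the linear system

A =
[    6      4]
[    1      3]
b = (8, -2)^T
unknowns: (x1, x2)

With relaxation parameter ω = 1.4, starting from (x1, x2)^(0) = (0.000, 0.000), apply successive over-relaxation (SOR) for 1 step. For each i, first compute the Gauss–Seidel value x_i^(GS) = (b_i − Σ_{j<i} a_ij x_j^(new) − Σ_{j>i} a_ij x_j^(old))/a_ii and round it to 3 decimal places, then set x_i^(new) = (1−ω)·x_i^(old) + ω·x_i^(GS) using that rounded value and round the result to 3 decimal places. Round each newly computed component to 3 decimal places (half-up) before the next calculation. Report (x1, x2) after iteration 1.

Iteration 1:
  x1: GS value = (8 - (4)·0.000) / (6) = 1.333;  x1 ← (1−ω)·0.000 + ω·1.333 = 1.866
  x2: GS value = (-2 - (1)·1.866) / (3) = -1.289;  x2 ← (1−ω)·0.000 + ω·-1.289 = -1.805

(1.866, -1.805)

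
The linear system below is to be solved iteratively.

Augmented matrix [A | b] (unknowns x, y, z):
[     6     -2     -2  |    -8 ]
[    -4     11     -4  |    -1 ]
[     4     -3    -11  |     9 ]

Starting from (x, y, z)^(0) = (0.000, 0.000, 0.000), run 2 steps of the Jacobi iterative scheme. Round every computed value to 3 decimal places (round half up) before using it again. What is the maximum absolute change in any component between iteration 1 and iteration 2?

0.782

Iteration 1:
  x = (-8 - (-2)·0.000 - (-2)·0.000) / (6) = -1.333
  y = (-1 - (-4)·0.000 - (-4)·0.000) / (11) = -0.091
  z = (9 - (4)·0.000 - (-3)·0.000) / (-11) = -0.818
Iteration 2:
  x = (-8 - (-2)·-0.091 - (-2)·-0.818) / (6) = -1.636
  y = (-1 - (-4)·-1.333 - (-4)·-0.818) / (11) = -0.873
  z = (9 - (4)·-1.333 - (-3)·-0.091) / (-11) = -1.278
Change: (-0.303, -0.782, -0.460) → max |·| = 0.782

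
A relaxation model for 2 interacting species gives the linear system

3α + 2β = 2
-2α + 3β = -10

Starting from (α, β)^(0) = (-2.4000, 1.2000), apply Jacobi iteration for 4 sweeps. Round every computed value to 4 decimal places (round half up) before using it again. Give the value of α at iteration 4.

Iteration 1:
  α = (2 - (2)·1.2000) / (3) = -0.1333
  β = (-10 - (-2)·-2.4000) / (3) = -4.9333
Iteration 2:
  α = (2 - (2)·-4.9333) / (3) = 3.9555
  β = (-10 - (-2)·-0.1333) / (3) = -3.4222
Iteration 3:
  α = (2 - (2)·-3.4222) / (3) = 2.9481
  β = (-10 - (-2)·3.9555) / (3) = -0.6963
Iteration 4:
  α = (2 - (2)·-0.6963) / (3) = 1.1309
  β = (-10 - (-2)·2.9481) / (3) = -1.3679

1.1309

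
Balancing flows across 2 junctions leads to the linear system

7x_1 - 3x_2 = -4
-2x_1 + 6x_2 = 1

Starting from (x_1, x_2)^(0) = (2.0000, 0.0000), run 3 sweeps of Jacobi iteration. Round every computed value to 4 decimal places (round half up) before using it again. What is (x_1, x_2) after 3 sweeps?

Iteration 1:
  x_1 = (-4 - (-3)·0.0000) / (7) = -0.5714
  x_2 = (1 - (-2)·2.0000) / (6) = 0.8333
Iteration 2:
  x_1 = (-4 - (-3)·0.8333) / (7) = -0.2143
  x_2 = (1 - (-2)·-0.5714) / (6) = -0.0238
Iteration 3:
  x_1 = (-4 - (-3)·-0.0238) / (7) = -0.5816
  x_2 = (1 - (-2)·-0.2143) / (6) = 0.0952

(-0.5816, 0.0952)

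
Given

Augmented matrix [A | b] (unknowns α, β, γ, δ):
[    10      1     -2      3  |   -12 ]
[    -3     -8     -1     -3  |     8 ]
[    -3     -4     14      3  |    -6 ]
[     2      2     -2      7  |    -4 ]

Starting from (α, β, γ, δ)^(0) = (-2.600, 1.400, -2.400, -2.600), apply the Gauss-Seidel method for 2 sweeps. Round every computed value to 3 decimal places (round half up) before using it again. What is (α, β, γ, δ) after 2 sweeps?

(-1.116, -0.430, -0.697, -0.329)

Iteration 1:
  α = (-12 - (1)·1.400 - (-2)·-2.400 - (3)·-2.600) / (10) = -1.040
  β = (8 - (-3)·-1.040 - (-1)·-2.400 - (-3)·-2.600) / (-8) = 0.665
  γ = (-6 - (-3)·-1.040 - (-4)·0.665 - (3)·-2.600) / (14) = 0.096
  δ = (-4 - (2)·-1.040 - (2)·0.665 - (-2)·0.096) / (7) = -0.437
Iteration 2:
  α = (-12 - (1)·0.665 - (-2)·0.096 - (3)·-0.437) / (10) = -1.116
  β = (8 - (-3)·-1.116 - (-1)·0.096 - (-3)·-0.437) / (-8) = -0.430
  γ = (-6 - (-3)·-1.116 - (-4)·-0.430 - (3)·-0.437) / (14) = -0.697
  δ = (-4 - (2)·-1.116 - (2)·-0.430 - (-2)·-0.697) / (7) = -0.329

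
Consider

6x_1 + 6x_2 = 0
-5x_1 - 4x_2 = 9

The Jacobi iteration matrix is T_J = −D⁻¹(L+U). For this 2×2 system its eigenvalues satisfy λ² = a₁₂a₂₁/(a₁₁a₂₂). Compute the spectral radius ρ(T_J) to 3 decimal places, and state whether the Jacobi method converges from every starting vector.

a₁₂a₂₁/(a₁₁a₂₂) = (6)·(-5) / ((6)·(-4)) = 1.250000
ρ = √|1.250000| = √1.250000 = 1.118
ρ > 1, so Jacobi diverges

1.118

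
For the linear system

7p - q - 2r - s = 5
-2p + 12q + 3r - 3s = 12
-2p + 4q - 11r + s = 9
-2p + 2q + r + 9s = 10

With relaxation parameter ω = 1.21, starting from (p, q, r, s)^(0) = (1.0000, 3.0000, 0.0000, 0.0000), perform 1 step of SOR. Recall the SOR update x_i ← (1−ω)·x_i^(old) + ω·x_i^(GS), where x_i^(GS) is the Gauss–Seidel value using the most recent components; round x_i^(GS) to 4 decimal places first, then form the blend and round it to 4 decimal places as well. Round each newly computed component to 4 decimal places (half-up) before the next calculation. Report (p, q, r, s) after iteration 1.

Iteration 1:
  p: GS value = (5 - (-1)·3.0000 - (-2)·0.0000 - (-1)·0.0000) / (7) = 1.1429;  p ← (1−ω)·1.0000 + ω·1.1429 = 1.1729
  q: GS value = (12 - (-2)·1.1729 - (3)·0.0000 - (-3)·0.0000) / (12) = 1.1955;  q ← (1−ω)·3.0000 + ω·1.1955 = 0.8166
  r: GS value = (9 - (-2)·1.1729 - (4)·0.8166 - (1)·0.0000) / (-11) = -0.7345;  r ← (1−ω)·0.0000 + ω·-0.7345 = -0.8887
  s: GS value = (10 - (-2)·1.1729 - (2)·0.8166 - (1)·-0.8887) / (9) = 1.2890;  s ← (1−ω)·0.0000 + ω·1.2890 = 1.5597

(1.1729, 0.8166, -0.8887, 1.5597)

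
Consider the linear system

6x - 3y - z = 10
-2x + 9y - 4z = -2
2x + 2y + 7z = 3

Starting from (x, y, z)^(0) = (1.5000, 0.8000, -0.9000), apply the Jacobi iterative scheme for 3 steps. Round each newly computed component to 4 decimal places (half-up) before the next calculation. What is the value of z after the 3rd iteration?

Iteration 1:
  x = (10 - (-3)·0.8000 - (-1)·-0.9000) / (6) = 1.9167
  y = (-2 - (-2)·1.5000 - (-4)·-0.9000) / (9) = -0.2889
  z = (3 - (2)·1.5000 - (2)·0.8000) / (7) = -0.2286
Iteration 2:
  x = (10 - (-3)·-0.2889 - (-1)·-0.2286) / (6) = 1.4841
  y = (-2 - (-2)·1.9167 - (-4)·-0.2286) / (9) = 0.1021
  z = (3 - (2)·1.9167 - (2)·-0.2889) / (7) = -0.0365
Iteration 3:
  x = (10 - (-3)·0.1021 - (-1)·-0.0365) / (6) = 1.7116
  y = (-2 - (-2)·1.4841 - (-4)·-0.0365) / (9) = 0.0914
  z = (3 - (2)·1.4841 - (2)·0.1021) / (7) = -0.0246

-0.0246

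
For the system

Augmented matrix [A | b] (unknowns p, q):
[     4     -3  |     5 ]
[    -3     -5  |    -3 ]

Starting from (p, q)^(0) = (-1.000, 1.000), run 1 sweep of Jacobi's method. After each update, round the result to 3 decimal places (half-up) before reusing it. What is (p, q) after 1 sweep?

(2.000, 1.200)

Iteration 1:
  p = (5 - (-3)·1.000) / (4) = 2.000
  q = (-3 - (-3)·-1.000) / (-5) = 1.200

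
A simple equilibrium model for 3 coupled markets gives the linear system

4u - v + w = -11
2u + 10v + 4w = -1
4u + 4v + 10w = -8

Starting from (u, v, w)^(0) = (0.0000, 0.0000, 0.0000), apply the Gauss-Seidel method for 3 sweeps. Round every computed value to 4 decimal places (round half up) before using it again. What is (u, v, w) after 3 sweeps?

(-2.6818, 0.3912, 0.1162)

Iteration 1:
  u = (-11 - (-1)·0.0000 - (1)·0.0000) / (4) = -2.7500
  v = (-1 - (2)·-2.7500 - (4)·0.0000) / (10) = 0.4500
  w = (-8 - (4)·-2.7500 - (4)·0.4500) / (10) = 0.1200
Iteration 2:
  u = (-11 - (-1)·0.4500 - (1)·0.1200) / (4) = -2.6675
  v = (-1 - (2)·-2.6675 - (4)·0.1200) / (10) = 0.3855
  w = (-8 - (4)·-2.6675 - (4)·0.3855) / (10) = 0.1128
Iteration 3:
  u = (-11 - (-1)·0.3855 - (1)·0.1128) / (4) = -2.6818
  v = (-1 - (2)·-2.6818 - (4)·0.1128) / (10) = 0.3912
  w = (-8 - (4)·-2.6818 - (4)·0.3912) / (10) = 0.1162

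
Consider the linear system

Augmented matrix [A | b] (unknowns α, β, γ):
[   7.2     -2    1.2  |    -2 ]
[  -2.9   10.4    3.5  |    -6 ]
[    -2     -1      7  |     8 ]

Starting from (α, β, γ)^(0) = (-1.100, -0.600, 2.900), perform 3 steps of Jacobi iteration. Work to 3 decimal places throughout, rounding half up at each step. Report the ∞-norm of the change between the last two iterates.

Iteration 1:
  α = (-2 - (-2)·-0.600 - (1.2)·2.900) / (7.2) = -0.928
  β = (-6 - (-2.9)·-1.100 - (3.5)·2.900) / (10.4) = -1.860
  γ = (8 - (-2)·-1.100 - (-1)·-0.600) / (7) = 0.743
Iteration 2:
  α = (-2 - (-2)·-1.860 - (1.2)·0.743) / (7.2) = -0.918
  β = (-6 - (-2.9)·-0.928 - (3.5)·0.743) / (10.4) = -1.086
  γ = (8 - (-2)·-0.928 - (-1)·-1.860) / (7) = 0.612
Iteration 3:
  α = (-2 - (-2)·-1.086 - (1.2)·0.612) / (7.2) = -0.681
  β = (-6 - (-2.9)·-0.918 - (3.5)·0.612) / (10.4) = -1.039
  γ = (8 - (-2)·-0.918 - (-1)·-1.086) / (7) = 0.725
Change: (0.237, 0.047, 0.113) → max |·| = 0.237

0.237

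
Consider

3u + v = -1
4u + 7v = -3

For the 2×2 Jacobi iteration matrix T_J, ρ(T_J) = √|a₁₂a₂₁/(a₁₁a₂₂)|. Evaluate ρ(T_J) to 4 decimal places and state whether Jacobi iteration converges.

a₁₂a₂₁/(a₁₁a₂₂) = (1)·(4) / ((3)·(7)) = 0.190476
ρ = √|0.190476| = √0.190476 = 0.4364
ρ < 1, so Jacobi converges

0.4364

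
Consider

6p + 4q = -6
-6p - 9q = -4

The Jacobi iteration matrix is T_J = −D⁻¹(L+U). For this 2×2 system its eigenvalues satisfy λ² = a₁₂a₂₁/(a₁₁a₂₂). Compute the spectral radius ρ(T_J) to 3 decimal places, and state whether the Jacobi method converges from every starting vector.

0.667

a₁₂a₂₁/(a₁₁a₂₂) = (4)·(-6) / ((6)·(-9)) = 0.444444
ρ = √|0.444444| = √0.444444 = 0.667
ρ < 1, so Jacobi converges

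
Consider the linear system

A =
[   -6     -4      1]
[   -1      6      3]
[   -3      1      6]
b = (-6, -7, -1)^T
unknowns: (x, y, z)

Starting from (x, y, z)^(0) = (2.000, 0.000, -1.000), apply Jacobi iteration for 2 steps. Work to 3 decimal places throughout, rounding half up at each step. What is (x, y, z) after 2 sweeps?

Iteration 1:
  x = (-6 - (-4)·0.000 - (1)·-1.000) / (-6) = 0.833
  y = (-7 - (-1)·2.000 - (3)·-1.000) / (6) = -0.333
  z = (-1 - (-3)·2.000 - (1)·0.000) / (6) = 0.833
Iteration 2:
  x = (-6 - (-4)·-0.333 - (1)·0.833) / (-6) = 1.361
  y = (-7 - (-1)·0.833 - (3)·0.833) / (6) = -1.444
  z = (-1 - (-3)·0.833 - (1)·-0.333) / (6) = 0.305

(1.361, -1.444, 0.305)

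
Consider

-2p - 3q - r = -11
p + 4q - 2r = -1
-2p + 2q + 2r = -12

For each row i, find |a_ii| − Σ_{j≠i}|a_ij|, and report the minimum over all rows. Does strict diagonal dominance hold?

row 1: |-2| − (3+1) = -2
row 2: |4| − (1+2) = 1
row 3: |2| − (2+2) = -2
minimum over rows = -2 → not strictly diagonally dominant

-2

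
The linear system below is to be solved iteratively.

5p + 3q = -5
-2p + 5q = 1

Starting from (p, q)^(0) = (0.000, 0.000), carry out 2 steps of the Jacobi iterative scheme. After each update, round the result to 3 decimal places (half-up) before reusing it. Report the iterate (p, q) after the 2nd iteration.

(-1.120, -0.200)

Iteration 1:
  p = (-5 - (3)·0.000) / (5) = -1.000
  q = (1 - (-2)·0.000) / (5) = 0.200
Iteration 2:
  p = (-5 - (3)·0.200) / (5) = -1.120
  q = (1 - (-2)·-1.000) / (5) = -0.200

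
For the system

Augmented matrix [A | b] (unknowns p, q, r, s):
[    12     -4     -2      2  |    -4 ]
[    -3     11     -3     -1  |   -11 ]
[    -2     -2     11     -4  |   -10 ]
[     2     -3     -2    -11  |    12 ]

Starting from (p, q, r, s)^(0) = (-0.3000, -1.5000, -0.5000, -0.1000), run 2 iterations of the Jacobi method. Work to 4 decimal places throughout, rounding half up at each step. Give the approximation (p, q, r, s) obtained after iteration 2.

Iteration 1:
  p = (-4 - (-4)·-1.5000 - (-2)·-0.5000 - (2)·-0.1000) / (12) = -0.9000
  q = (-11 - (-3)·-0.3000 - (-3)·-0.5000 - (-1)·-0.1000) / (11) = -1.2273
  r = (-10 - (-2)·-0.3000 - (-2)·-1.5000 - (-4)·-0.1000) / (11) = -1.2727
  s = (12 - (2)·-0.3000 - (-3)·-1.5000 - (-2)·-0.5000) / (-11) = -0.6455
Iteration 2:
  p = (-4 - (-4)·-1.2273 - (-2)·-1.2727 - (2)·-0.6455) / (12) = -0.8470
  q = (-11 - (-3)·-0.9000 - (-3)·-1.2727 - (-1)·-0.6455) / (11) = -1.6512
  r = (-10 - (-2)·-0.9000 - (-2)·-1.2273 - (-4)·-0.6455) / (11) = -1.5306
  s = (12 - (2)·-0.9000 - (-3)·-1.2273 - (-2)·-1.2727) / (-11) = -0.6884

(-0.8470, -1.6512, -1.5306, -0.6884)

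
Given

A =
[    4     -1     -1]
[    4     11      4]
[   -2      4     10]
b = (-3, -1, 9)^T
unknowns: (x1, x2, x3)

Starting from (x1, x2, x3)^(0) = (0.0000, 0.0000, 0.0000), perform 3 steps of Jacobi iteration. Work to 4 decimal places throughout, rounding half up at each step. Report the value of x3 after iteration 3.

Iteration 1:
  x1 = (-3 - (-1)·0.0000 - (-1)·0.0000) / (4) = -0.7500
  x2 = (-1 - (4)·0.0000 - (4)·0.0000) / (11) = -0.0909
  x3 = (9 - (-2)·0.0000 - (4)·0.0000) / (10) = 0.9000
Iteration 2:
  x1 = (-3 - (-1)·-0.0909 - (-1)·0.9000) / (4) = -0.5477
  x2 = (-1 - (4)·-0.7500 - (4)·0.9000) / (11) = -0.1455
  x3 = (9 - (-2)·-0.7500 - (4)·-0.0909) / (10) = 0.7864
Iteration 3:
  x1 = (-3 - (-1)·-0.1455 - (-1)·0.7864) / (4) = -0.5898
  x2 = (-1 - (4)·-0.5477 - (4)·0.7864) / (11) = -0.1777
  x3 = (9 - (-2)·-0.5477 - (4)·-0.1455) / (10) = 0.8487

0.8487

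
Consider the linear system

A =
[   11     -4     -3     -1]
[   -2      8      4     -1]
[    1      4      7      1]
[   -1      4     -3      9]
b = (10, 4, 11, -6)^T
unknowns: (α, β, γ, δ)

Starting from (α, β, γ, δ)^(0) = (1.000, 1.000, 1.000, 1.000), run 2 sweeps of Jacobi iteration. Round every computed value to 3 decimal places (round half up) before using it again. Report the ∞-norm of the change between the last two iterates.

Iteration 1:
  α = (10 - (-4)·1.000 - (-3)·1.000 - (-1)·1.000) / (11) = 1.636
  β = (4 - (-2)·1.000 - (4)·1.000 - (-1)·1.000) / (8) = 0.375
  γ = (11 - (1)·1.000 - (4)·1.000 - (1)·1.000) / (7) = 0.714
  δ = (-6 - (-1)·1.000 - (4)·1.000 - (-3)·1.000) / (9) = -0.667
Iteration 2:
  α = (10 - (-4)·0.375 - (-3)·0.714 - (-1)·-0.667) / (11) = 1.180
  β = (4 - (-2)·1.636 - (4)·0.714 - (-1)·-0.667) / (8) = 0.469
  γ = (11 - (1)·1.636 - (4)·0.375 - (1)·-0.667) / (7) = 1.219
  δ = (-6 - (-1)·1.636 - (4)·0.375 - (-3)·0.714) / (9) = -0.414
Change: (-0.456, 0.094, 0.505, 0.253) → max |·| = 0.505

0.505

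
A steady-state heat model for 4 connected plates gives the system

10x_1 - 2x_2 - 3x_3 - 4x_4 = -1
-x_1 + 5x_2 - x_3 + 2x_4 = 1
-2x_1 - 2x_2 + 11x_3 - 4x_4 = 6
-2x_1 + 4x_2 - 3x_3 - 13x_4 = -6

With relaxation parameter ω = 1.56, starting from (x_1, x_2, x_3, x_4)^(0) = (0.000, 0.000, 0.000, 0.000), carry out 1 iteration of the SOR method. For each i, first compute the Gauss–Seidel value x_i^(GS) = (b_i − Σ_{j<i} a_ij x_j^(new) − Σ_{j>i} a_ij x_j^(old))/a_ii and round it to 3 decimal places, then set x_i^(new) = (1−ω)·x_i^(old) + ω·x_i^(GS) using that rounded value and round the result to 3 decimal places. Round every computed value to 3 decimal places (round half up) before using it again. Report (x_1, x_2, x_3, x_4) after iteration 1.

(-0.156, 0.264, 0.881, 0.566)

Iteration 1:
  x_1: GS value = (-1 - (-2)·0.000 - (-3)·0.000 - (-4)·0.000) / (10) = -0.100;  x_1 ← (1−ω)·0.000 + ω·-0.100 = -0.156
  x_2: GS value = (1 - (-1)·-0.156 - (-1)·0.000 - (2)·0.000) / (5) = 0.169;  x_2 ← (1−ω)·0.000 + ω·0.169 = 0.264
  x_3: GS value = (6 - (-2)·-0.156 - (-2)·0.264 - (-4)·0.000) / (11) = 0.565;  x_3 ← (1−ω)·0.000 + ω·0.565 = 0.881
  x_4: GS value = (-6 - (-2)·-0.156 - (4)·0.264 - (-3)·0.881) / (-13) = 0.363;  x_4 ← (1−ω)·0.000 + ω·0.363 = 0.566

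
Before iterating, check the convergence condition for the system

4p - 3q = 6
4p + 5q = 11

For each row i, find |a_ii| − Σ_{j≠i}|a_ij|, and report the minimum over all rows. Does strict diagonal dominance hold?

row 1: |4| − (3) = 1
row 2: |5| − (4) = 1
minimum over rows = 1 → strictly diagonally dominant (convergence guaranteed)

1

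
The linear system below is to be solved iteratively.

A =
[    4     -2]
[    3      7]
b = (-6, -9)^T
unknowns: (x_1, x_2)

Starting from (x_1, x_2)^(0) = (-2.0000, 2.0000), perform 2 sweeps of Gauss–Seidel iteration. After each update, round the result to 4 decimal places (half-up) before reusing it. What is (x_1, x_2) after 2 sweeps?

Iteration 1:
  x_1 = (-6 - (-2)·2.0000) / (4) = -0.5000
  x_2 = (-9 - (3)·-0.5000) / (7) = -1.0714
Iteration 2:
  x_1 = (-6 - (-2)·-1.0714) / (4) = -2.0357
  x_2 = (-9 - (3)·-2.0357) / (7) = -0.4133

(-2.0357, -0.4133)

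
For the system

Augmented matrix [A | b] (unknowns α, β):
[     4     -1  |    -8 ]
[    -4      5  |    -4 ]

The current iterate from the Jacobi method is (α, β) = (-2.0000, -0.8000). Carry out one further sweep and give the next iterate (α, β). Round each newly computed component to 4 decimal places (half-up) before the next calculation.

One sweep:
  α = (-8 - (-1)·-0.8000) / (4) = -2.2000
  β = (-4 - (-4)·-2.0000) / (5) = -2.4000

(-2.2000, -2.4000)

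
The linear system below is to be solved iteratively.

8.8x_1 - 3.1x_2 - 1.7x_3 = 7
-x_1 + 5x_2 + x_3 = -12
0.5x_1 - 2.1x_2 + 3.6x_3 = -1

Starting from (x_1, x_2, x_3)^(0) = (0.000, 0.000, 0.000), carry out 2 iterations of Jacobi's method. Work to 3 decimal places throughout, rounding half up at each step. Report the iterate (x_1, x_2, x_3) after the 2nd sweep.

Iteration 1:
  x_1 = (7 - (-3.1)·0.000 - (-1.7)·0.000) / (8.8) = 0.795
  x_2 = (-12 - (-1)·0.000 - (1)·0.000) / (5) = -2.400
  x_3 = (-1 - (0.5)·0.000 - (-2.1)·0.000) / (3.6) = -0.278
Iteration 2:
  x_1 = (7 - (-3.1)·-2.400 - (-1.7)·-0.278) / (8.8) = -0.104
  x_2 = (-12 - (-1)·0.795 - (1)·-0.278) / (5) = -2.185
  x_3 = (-1 - (0.5)·0.795 - (-2.1)·-2.400) / (3.6) = -1.788

(-0.104, -2.185, -1.788)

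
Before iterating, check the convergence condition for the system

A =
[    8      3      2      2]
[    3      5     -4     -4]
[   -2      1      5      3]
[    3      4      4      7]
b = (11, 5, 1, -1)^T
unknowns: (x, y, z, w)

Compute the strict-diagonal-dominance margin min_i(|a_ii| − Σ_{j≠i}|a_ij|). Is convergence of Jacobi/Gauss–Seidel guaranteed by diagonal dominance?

row 1: |8| − (3+2+2) = 1
row 2: |5| − (3+4+4) = -6
row 3: |5| − (2+1+3) = -1
row 4: |7| − (3+4+4) = -4
minimum over rows = -6 → not strictly diagonally dominant

-6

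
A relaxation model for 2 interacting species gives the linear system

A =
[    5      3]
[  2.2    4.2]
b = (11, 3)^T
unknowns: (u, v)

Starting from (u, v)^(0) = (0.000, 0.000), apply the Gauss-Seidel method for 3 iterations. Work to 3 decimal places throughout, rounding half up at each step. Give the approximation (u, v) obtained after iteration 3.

(2.546, -0.619)

Iteration 1:
  u = (11 - (3)·0.000) / (5) = 2.200
  v = (3 - (2.2)·2.200) / (4.2) = -0.438
Iteration 2:
  u = (11 - (3)·-0.438) / (5) = 2.463
  v = (3 - (2.2)·2.463) / (4.2) = -0.576
Iteration 3:
  u = (11 - (3)·-0.576) / (5) = 2.546
  v = (3 - (2.2)·2.546) / (4.2) = -0.619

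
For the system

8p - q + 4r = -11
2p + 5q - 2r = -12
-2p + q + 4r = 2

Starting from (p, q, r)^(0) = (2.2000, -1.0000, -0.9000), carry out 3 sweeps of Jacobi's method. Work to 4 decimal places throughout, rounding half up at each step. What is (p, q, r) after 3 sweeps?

(-1.9725, -0.9440, -0.5675)

Iteration 1:
  p = (-11 - (-1)·-1.0000 - (4)·-0.9000) / (8) = -1.0500
  q = (-12 - (2)·2.2000 - (-2)·-0.9000) / (5) = -3.6400
  r = (2 - (-2)·2.2000 - (1)·-1.0000) / (4) = 1.8500
Iteration 2:
  p = (-11 - (-1)·-3.6400 - (4)·1.8500) / (8) = -2.7550
  q = (-12 - (2)·-1.0500 - (-2)·1.8500) / (5) = -1.2400
  r = (2 - (-2)·-1.0500 - (1)·-3.6400) / (4) = 0.8850
Iteration 3:
  p = (-11 - (-1)·-1.2400 - (4)·0.8850) / (8) = -1.9725
  q = (-12 - (2)·-2.7550 - (-2)·0.8850) / (5) = -0.9440
  r = (2 - (-2)·-2.7550 - (1)·-1.2400) / (4) = -0.5675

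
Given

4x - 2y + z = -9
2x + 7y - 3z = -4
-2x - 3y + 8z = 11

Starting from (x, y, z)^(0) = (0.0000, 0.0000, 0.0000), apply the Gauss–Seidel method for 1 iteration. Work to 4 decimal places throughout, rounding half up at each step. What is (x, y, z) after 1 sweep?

(-2.2500, 0.0714, 0.8393)

Iteration 1:
  x = (-9 - (-2)·0.0000 - (1)·0.0000) / (4) = -2.2500
  y = (-4 - (2)·-2.2500 - (-3)·0.0000) / (7) = 0.0714
  z = (11 - (-2)·-2.2500 - (-3)·0.0714) / (8) = 0.8393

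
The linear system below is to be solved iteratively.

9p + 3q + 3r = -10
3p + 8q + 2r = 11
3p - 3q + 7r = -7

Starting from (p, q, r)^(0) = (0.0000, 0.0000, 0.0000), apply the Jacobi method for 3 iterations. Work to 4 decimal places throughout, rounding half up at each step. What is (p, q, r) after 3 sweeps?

Iteration 1:
  p = (-10 - (3)·0.0000 - (3)·0.0000) / (9) = -1.1111
  q = (11 - (3)·0.0000 - (2)·0.0000) / (8) = 1.3750
  r = (-7 - (3)·0.0000 - (-3)·0.0000) / (7) = -1.0000
Iteration 2:
  p = (-10 - (3)·1.3750 - (3)·-1.0000) / (9) = -1.2361
  q = (11 - (3)·-1.1111 - (2)·-1.0000) / (8) = 2.0417
  r = (-7 - (3)·-1.1111 - (-3)·1.3750) / (7) = 0.0655
Iteration 3:
  p = (-10 - (3)·2.0417 - (3)·0.0655) / (9) = -1.8135
  q = (11 - (3)·-1.2361 - (2)·0.0655) / (8) = 1.8222
  r = (-7 - (3)·-1.2361 - (-3)·2.0417) / (7) = 0.4048

(-1.8135, 1.8222, 0.4048)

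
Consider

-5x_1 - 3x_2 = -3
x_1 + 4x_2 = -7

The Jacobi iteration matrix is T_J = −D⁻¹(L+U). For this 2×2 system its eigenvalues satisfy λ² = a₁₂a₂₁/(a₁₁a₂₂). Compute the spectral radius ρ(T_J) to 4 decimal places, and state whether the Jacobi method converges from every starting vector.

a₁₂a₂₁/(a₁₁a₂₂) = (-3)·(1) / ((-5)·(4)) = 0.150000
ρ = √|0.150000| = √0.150000 = 0.3873
ρ < 1, so Jacobi converges

0.3873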